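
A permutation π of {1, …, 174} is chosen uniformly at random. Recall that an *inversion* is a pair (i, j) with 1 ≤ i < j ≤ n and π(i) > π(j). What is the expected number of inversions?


Write X = Σ X_I over the C(174, 2) = 15051 pairs i < j, with X_I the indicator of one inversion.
There are 15051 indicators.
For each fixed pair i < j, the values π(i) and π(j) are two distinct elements of {1, …, 174} in uniformly random order; by symmetry P[π(i) > π(j)] = 1/2.
By linearity: E[X] = 15051 · (1/2) = C(174, 2) · (1/2) = 15051/2 = 15051/2 ≈ 7525.500000.

E[X] = 15051/2 = 7525.500000.


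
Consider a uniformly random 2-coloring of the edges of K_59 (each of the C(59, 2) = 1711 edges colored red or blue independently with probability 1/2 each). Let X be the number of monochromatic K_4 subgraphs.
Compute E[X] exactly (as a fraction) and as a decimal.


Let X = Σ_S X_S over the C(59, 4) = 455126 subsets S of size 4, where X_S = 1 if the K_4 on S is monochromatic.
For a fixed S, the K_4 on S has C(4, 2) = 6 edges. P[all 6 edges red] = (1/2)^6, and likewise for blue, so P[monochromatic] = 2·(1/2)^6 = 2^{1 − 6} = 1/32.
By linearity: E[X] = C(59, 4) · 2^{1 − 6} = 455126 · 1/32 = 227563/16.
Numerically: E[X] ≈ 14222.68750.

E[X] = C(59,4)·2^(1−C(4,2)) = 227563/16 ≈ 14222.68750.


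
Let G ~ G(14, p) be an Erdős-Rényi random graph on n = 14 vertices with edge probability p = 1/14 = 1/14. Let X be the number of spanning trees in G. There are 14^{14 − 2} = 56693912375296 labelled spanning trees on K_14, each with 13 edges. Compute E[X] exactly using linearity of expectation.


K_14 has 14^{14 − 2} = 56693912375296 labelled spanning trees.
For each such spanning tree H, let X_H = 1 if all 13 edges of H are present in G. Then P[X_H = 1] = p^{13} = (1/14)^{13} = 1/793714773254144.
Summing the indicators: E[X] = Σ_H E[X_H] = 56693912375296 · p^{13} = 56693912375296 · 1/793714773254144 = 1/14.
Numerically: E[X] ≈ 0.0714.

E[X] = 56693912375296 · (1/14)^{13} = 1/14 ≈ 0.0714.


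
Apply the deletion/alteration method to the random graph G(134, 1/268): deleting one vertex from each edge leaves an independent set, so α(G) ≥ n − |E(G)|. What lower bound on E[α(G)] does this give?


E[|E(G)|] = C(134, 2)·p = 8911 · (1/268) = 133/4.
E[α(G)] ≥ n − E[|E(G)|] = 134 − 133/4 = 403/4.
Numerically: ≈ 100.750000.
(This is only a lower bound; the true E[α(G)] may be larger.)

E[α(G)] ≥ 403/4 ≈ 100.750000.


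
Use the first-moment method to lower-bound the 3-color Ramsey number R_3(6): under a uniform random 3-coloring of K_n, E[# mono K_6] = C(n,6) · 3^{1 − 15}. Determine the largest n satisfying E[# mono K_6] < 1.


We need C(n, 6) · 3^{1 − 15} < 1, i.e. C(n, 6) < 3^{15 − 1} = 4782969.
Check values of n near the boundary:
  n = 39: C(39, 6) = 3262623; 3262623 < 4782969? YES
  n = 40: C(40, 6) = 3838380; 3838380 < 4782969? YES
  n = 41: C(41, 6) = 4496388; 4496388 < 4782969? YES
  n = 42: C(42, 6) = 5245786; 5245786 < 4782969? NO
  n = 43: C(43, 6) = 6096454; 6096454 < 4782969? NO
The largest n with C(n, 6) < 4782969 is n = 41 (where E[X] = 1498796/1594323 ≈ 0.940083). Hence R_3(6) > 41, i.e. R_3(6) ≥ 42.

Largest n = 41; hence R_3(6) > 41.


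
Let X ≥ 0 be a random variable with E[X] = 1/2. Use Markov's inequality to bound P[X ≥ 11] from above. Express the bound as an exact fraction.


μ = E[X] = 1/2, a = 11.
Markov: P[X ≥ 11] ≤ μ/a = (1/2)/11 = 1/22.
Numerically: ≈ 0.0455.
(Since a = 11 > μ = 0.5000, the bound 1/22 is < 1 and informative.)

P[X ≥ 11] ≤ 1/22 ≈ 0.0455.


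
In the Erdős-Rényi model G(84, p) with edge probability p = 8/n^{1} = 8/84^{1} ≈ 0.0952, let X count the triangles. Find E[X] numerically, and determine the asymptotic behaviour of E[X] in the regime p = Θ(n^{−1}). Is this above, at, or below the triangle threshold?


Number of potential triangles: C(84, 3) = 95284.
Each occurs with probability p³ ≈ (0.0952)³ ≈ 8.63838e-04.
By linearity: E[X] = C(84, 3)·p³ ≈ 95284 · 8.63838e-04 ≈ 82.310.
Here α = 1, so p = 8/n is exactly at the triangle threshold p ~ 1/n. Asymptotically E[X] → c³/6 = 8³/6 = 256/3 ≈ 85.333, a bounded constant. In this regime the triangle count is asymptotically Poisson(c³/6).

E[X] ≈ 82.310; in regime p = Θ(1/n^{1}) E[X] stays bounded (at the triangle threshold p ~ 1/n).


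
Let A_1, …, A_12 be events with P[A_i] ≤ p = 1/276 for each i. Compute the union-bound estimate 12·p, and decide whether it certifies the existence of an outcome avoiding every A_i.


Union bound: P[∪_{i=1}^{12} A_i] ≤ Σ_i P[A_i] ≤ 12·p = 12·(1/276) = 1/23.
Numerically: 1/23 ≈ 0.04348.
Is 1/23 < 1? YES.
Since P[∪ A_i] ≤ 1/23 < 1, the complement has P[∩ A_i^c] ≥ 1 − 1/23 = 22/23 > 0, so some outcome avoids every A_i.

12·p = 1/23 ≈ 0.04348; existence CERTIFIED by the union bound.


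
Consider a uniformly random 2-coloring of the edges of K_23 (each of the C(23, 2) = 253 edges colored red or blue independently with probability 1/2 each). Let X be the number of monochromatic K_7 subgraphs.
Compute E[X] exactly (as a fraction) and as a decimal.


Let X = Σ_S X_S over the C(23, 7) = 245157 subsets S of size 7, where X_S = 1 if the K_7 on S is monochromatic.
For a fixed S, the K_7 on S has C(7, 2) = 21 edges. P[all 21 edges red] = (1/2)^21, and likewise for blue, so P[monochromatic] = 2·(1/2)^21 = 2^{1 − 21} = 1/1048576.
By linearity of expectation: E[X] = C(23, 7) · 2^{1 − 21} = 245157 · 1/1048576 = 245157/1048576.
Numerically: E[X] ≈ 0.234.

E[X] = C(23,7)·2^(1−C(7,2)) = 245157/1048576 ≈ 0.234.


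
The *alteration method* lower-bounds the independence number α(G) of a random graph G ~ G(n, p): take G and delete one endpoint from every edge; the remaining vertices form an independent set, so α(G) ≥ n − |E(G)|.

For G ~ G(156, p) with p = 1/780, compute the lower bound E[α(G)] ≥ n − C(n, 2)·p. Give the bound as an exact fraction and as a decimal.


E[|E(G)|] = C(156, 2)·p = 12090 · (1/780) = 31/2.
E[α(G)] ≥ n − E[|E(G)|] = 156 − 31/2 = 281/2.
Numerically: ≈ 140.5000.
(This is only a lower bound; the true E[α(G)] may be larger.)

E[α(G)] ≥ 281/2 ≈ 140.5000.


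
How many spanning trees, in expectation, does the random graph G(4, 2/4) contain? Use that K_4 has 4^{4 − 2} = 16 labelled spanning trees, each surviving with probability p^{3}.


K_4 has 4^{4 − 2} = 16 labelled spanning trees.
For each such spanning tree H, let X_H = 1 if all 3 edges of H are present in G. Then P[X_H = 1] = p^{3} = (1/2)^{3} = 1/8.
Summing the indicators: E[X] = Σ_H E[X_H] = 16 · p^{3} = 16 · 1/8 = 2.
Numerically: E[X] ≈ 2.

E[X] = 16 · (1/2)^{3} = 2 ≈ 2.


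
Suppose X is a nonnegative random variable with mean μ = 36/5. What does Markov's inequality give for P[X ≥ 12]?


μ = E[X] = 36/5, a = 12.
Markov: P[X ≥ 12] ≤ μ/a = (36/5)/12 = 3/5.
Numerically: ≈ 0.600000.
(Since a = 12 > μ = 7.200000, the bound 3/5 is < 1 and informative.)

P[X ≥ 12] ≤ 3/5 ≈ 0.600000.


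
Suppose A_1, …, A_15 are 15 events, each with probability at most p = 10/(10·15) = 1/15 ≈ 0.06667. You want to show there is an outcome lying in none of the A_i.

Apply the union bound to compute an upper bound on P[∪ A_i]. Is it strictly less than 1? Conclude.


Union bound: P[∪_{i=1}^{15} A_i] ≤ Σ_i P[A_i] ≤ 15·p = 15·(1/15) = 1.
Numerically: 1 ≈ 1.00000.
Is 1 < 1? NO.
Since the bound 1 is ≥ 1, the union bound is uninformative here; it does NOT by itself certify existence.

15·p = 1 ≈ 1.00000; existence NOT certified by the union bound.


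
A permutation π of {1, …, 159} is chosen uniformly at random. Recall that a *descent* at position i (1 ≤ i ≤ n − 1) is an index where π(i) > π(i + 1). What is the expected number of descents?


Write X = Σ X_I over i = 1, …, 158, with X_I the indicator of one descent.
There are 158 indicators.
For each fixed i, the pair (π(i), π(i+1)) is a uniformly random ordered pair of distinct values from {1, …, 159}; by symmetry P[π(i) > π(i+1)] = 1/2.
By linearity: E[X] = 158 · (1/2) = (159 − 1) · (1/2) = 79 ≈ 79.000.

E[X] = 79 = 79.000.


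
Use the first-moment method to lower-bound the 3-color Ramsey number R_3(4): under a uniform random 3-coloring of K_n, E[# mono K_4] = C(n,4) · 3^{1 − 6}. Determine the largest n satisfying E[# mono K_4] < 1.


We need C(n, 4) · 3^{1 − 6} < 1, i.e. C(n, 4) < 3^{6 − 1} = 243.
Check values of n near the boundary:
  n = 9: C(9, 4) = 126; 126 < 243? YES
  n = 10: C(10, 4) = 210; 210 < 243? YES
  n = 11: C(11, 4) = 330; 330 < 243? NO
  n = 12: C(12, 4) = 495; 495 < 243? NO
  n = 13: C(13, 4) = 715; 715 < 243? NO
The largest n with C(n, 4) < 243 is n = 10 (where E[X] = 70/81 ≈ 0.8642). Hence R_3(4) > 10, i.e. R_3(4) ≥ 11.

Largest n = 10; hence R_3(4) > 10.


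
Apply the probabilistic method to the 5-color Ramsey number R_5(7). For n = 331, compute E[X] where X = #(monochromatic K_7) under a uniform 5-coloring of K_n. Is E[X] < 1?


E[X] = C(331, 7) · 5^{1 − 21} = 81027017349850 · 5^{−20} = 81027017349850/95367431640625.
As a reduced fraction: E[X] = 3241080693994/3814697265625 ≈ 0.849630.
Is E[X] < 1? YES.
Since E[X] < 1, there exists a 5-coloring of K_{331} with no monochromatic K_7; hence R_5(7) > 331.

E[X] = 3241080693994/3814697265625 ≈ 0.849630; E[X] < 1, so R_5(7) > 331.


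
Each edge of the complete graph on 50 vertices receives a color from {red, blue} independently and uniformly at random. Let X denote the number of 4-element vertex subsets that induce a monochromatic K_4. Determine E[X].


Let X = Σ_S X_S over the C(50, 4) = 230300 subsets S of size 4, where X_S = 1 if the K_4 on S is monochromatic.
For a fixed S, the K_4 on S has C(4, 2) = 6 edges. P[all 6 edges red] = (1/2)^6, and likewise for blue, so P[monochromatic] = 2·(1/2)^6 = 2^{1 − 6} = 1/32.
By linearity of expectation: E[X] = C(50, 4) · 2^{1 − 6} = 230300 · 1/32 = 57575/8.
Numerically: E[X] ≈ 7196.875000.

E[X] = C(50,4)·2^(1−C(4,2)) = 57575/8 ≈ 7196.875000.


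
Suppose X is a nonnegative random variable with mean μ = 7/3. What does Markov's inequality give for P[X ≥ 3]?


μ = E[X] = 7/3, a = 3.
Markov: P[X ≥ 3] ≤ μ/a = (7/3)/3 = 7/9.
Numerically: ≈ 0.77778.
(Since a = 3 > μ = 2.33333, the bound 7/9 is < 1 and informative.)

P[X ≥ 3] ≤ 7/9 ≈ 0.77778.


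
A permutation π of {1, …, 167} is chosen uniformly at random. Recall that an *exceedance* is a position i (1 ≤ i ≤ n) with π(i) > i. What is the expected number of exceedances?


Write X = Σ_{i=1}^{167} X_i, where X_i = 1_{π(i) > i}.
For each fixed i, π(i) is uniform over {1, …, 167} (marginal of a uniform permutation), so P[π(i) > i] = (n − i)/n. Summing: Σ_{i=1}^{167} (n − i)/n = (0 + 1 + … + 166)/167 = 167(167 − 1)/(2·167) = (167 − 1)/2.
Hence E[X] = Σ_{i=1}^{167} (167 − i)/167 = 83 ≈ 83.000000.

E[X] = 83 = 83.000000.


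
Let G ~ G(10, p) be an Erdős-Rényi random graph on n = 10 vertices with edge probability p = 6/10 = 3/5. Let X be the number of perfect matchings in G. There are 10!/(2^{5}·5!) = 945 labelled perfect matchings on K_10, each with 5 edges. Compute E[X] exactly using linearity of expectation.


K_10 has 10!/(2^{5}·5!) = 945 labelled perfect matchings.
For each such perfect matching H, let X_H = 1 if all 5 edges of H are present in G. Then P[X_H = 1] = p^{5} = (3/5)^{5} = 243/3125.
Summing the indicators: E[X] = Σ_H E[X_H] = 945 · p^{5} = 945 · 243/3125 = 45927/625.
Numerically: E[X] ≈ 73.4832.

E[X] = 945 · (3/5)^{5} = 45927/625 ≈ 73.4832.


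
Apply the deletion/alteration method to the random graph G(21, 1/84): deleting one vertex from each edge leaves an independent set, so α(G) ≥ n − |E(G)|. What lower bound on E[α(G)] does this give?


E[|E(G)|] = C(21, 2)·p = 210 · (1/84) = 5/2.
E[α(G)] ≥ n − E[|E(G)|] = 21 − 5/2 = 37/2.
Numerically: ≈ 18.500.
(This is only a lower bound; the true E[α(G)] may be larger.)

E[α(G)] ≥ 37/2 ≈ 18.500.


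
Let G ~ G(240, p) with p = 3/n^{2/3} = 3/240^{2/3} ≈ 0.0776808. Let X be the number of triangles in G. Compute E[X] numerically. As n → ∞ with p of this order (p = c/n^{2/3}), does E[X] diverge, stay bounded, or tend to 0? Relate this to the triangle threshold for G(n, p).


Number of potential triangles: C(240, 3) = 2275280.
Each occurs with probability p³ ≈ (0.0776808)³ ≈ 4.68750000e-04.
By linearity: E[X] = C(240, 3)·p³ ≈ 2275280 · 4.68750000e-04 ≈ 1066.537500.
Since α = 2/3 < 1, p = c/n^{2/3} ≫ 1/n is above the triangle threshold p ~ 1/n. Asymptotically E[X] ~ (c³/6)·n^{3(1−α)} = (3³/6)·n^{1} → ∞; triangles are abundant w.h.p.

E[X] ≈ 1066.537500; in regime p = Θ(1/n^{2/3}) E[X] diverges (above the triangle threshold p ~ 1/n).


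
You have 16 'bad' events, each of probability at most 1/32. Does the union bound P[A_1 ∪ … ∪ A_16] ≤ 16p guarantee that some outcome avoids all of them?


Union bound: P[∪_{i=1}^{16} A_i] ≤ Σ_i P[A_i] ≤ 16·p = 16·(1/32) = 1/2.
Numerically: 1/2 ≈ 0.500.
Is 1/2 < 1? YES.
Since P[∪ A_i] ≤ 1/2 < 1, the complement has P[∩ A_i^c] ≥ 1 − 1/2 = 1/2 > 0, so some outcome avoids every A_i.

16·p = 1/2 ≈ 0.500; existence CERTIFIED by the union bound.


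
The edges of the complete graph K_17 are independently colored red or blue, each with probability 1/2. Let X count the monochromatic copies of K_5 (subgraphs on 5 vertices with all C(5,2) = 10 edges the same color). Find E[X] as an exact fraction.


Let X = Σ_S X_S over the C(17, 5) = 6188 subsets S of size 5, where X_S = 1 if the K_5 on S is monochromatic.
For a fixed S, the K_5 on S has C(5, 2) = 10 edges. P[all 10 edges red] = (1/2)^10, and likewise for blue, so P[monochromatic] = 2·(1/2)^10 = 2^{1 − 10} = 1/512.
By linearity of expectation: E[X] = C(17, 5) · 2^{1 − 10} = 6188 · 1/512 = 1547/128.
Numerically: E[X] ≈ 12.086.

E[X] = C(17,5)·2^(1−C(5,2)) = 1547/128 ≈ 12.086.


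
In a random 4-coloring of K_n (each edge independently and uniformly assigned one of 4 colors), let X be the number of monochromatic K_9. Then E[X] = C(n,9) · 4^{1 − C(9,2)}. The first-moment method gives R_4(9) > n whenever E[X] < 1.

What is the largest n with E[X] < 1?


We need C(n, 9) · 4^{1 − 36} < 1, i.e. C(n, 9) < 4^{36 − 1} = 1180591620717411303424.
Check values of n near the boundary:
  n = 912: C(912, 9) = 1156095740032081475120; 1156095740032081475120 < 1180591620717411303424? YES
  n = 913: C(913, 9) = 1167605542753639808390; 1167605542753639808390 < 1180591620717411303424? YES
  n = 914: C(914, 9) = 1179217089587653905932; 1179217089587653905932 < 1180591620717411303424? YES
  n = 915: C(915, 9) = 1190931166636537885130; 1190931166636537885130 < 1180591620717411303424? NO
  n = 916: C(916, 9) = 1202748565202942340440; 1202748565202942340440 < 1180591620717411303424? NO
The largest n with C(n, 9) < 1180591620717411303424 is n = 914 (where E[X] = 294804272396913476483/295147905179352825856 ≈ 0.999). Hence R_4(9) > 914, i.e. R_4(9) ≥ 915.

Largest n = 914; hence R_4(9) > 914.


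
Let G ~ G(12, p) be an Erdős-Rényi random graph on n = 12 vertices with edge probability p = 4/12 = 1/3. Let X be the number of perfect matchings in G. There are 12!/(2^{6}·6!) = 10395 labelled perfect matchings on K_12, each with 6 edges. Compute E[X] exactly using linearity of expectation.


K_12 has 12!/(2^{6}·6!) = 10395 labelled perfect matchings.
For each such perfect matching H, let X_H = 1 if all 6 edges of H are present in G. Then P[X_H = 1] = p^{6} = (1/3)^{6} = 1/729.
By linearity: E[X] = Σ_H E[X_H] = 10395 · p^{6} = 10395 · 1/729 = 385/27.
Numerically: E[X] ≈ 14.259.

E[X] = 10395 · (1/3)^{6} = 385/27 ≈ 14.259.


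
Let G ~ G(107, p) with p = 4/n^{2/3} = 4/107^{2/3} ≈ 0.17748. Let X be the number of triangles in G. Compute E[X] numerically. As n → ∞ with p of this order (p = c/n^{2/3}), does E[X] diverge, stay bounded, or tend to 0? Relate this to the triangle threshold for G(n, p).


Number of potential triangles: C(107, 3) = 198485.
Each occurs with probability p³ ≈ (0.17748)³ ≈ 5.5900079e-03.
By linearity: E[X] = C(107, 3)·p³ ≈ 198485 · 5.5900079e-03 ≈ 1109.53271.
Since α = 2/3 < 1, p = c/n^{2/3} ≫ 1/n is above the triangle threshold p ~ 1/n. Asymptotically E[X] ~ (c³/6)·n^{3(1−α)} = (4³/6)·n^{1} → ∞; triangles are abundant w.h.p.

E[X] ≈ 1109.53271; in regime p = Θ(1/n^{2/3}) E[X] diverges (above the triangle threshold p ~ 1/n).


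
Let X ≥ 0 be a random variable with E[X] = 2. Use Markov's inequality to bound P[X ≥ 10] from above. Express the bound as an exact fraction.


μ = E[X] = 2, a = 10.
Markov: P[X ≥ 10] ≤ μ/a = (2)/10 = 1/5.
Numerically: ≈ 0.200000.
(Since a = 10 > μ = 2.000000, the bound 1/5 is < 1 and informative.)

P[X ≥ 10] ≤ 1/5 ≈ 0.200000.


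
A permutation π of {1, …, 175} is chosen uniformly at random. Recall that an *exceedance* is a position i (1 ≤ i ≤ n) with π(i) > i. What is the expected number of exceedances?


Write X = Σ_{i=1}^{175} X_i, where X_i = 1_{π(i) > i}.
For each fixed i, π(i) is uniform over {1, …, 175} (marginal of a uniform permutation), so P[π(i) > i] = (n − i)/n. Summing: Σ_{i=1}^{175} (n − i)/n = (0 + 1 + … + 174)/175 = 175(175 − 1)/(2·175) = (175 − 1)/2.
Hence E[X] = Σ_{i=1}^{175} (175 − i)/175 = 87 ≈ 87.0000.

E[X] = 87 = 87.0000.


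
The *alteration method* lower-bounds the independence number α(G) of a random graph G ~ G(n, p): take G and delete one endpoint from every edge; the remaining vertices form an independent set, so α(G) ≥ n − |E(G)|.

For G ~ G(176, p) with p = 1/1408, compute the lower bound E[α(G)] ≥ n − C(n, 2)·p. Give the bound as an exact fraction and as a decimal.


E[|E(G)|] = C(176, 2)·p = 15400 · (1/1408) = 175/16.
E[α(G)] ≥ n − E[|E(G)|] = 176 − 175/16 = 2641/16.
Numerically: ≈ 165.062500.
(This is only a lower bound; the true E[α(G)] may be larger.)

E[α(G)] ≥ 2641/16 ≈ 165.062500.


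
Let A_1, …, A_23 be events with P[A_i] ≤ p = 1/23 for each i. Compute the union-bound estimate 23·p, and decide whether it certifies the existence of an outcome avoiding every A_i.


Union bound: P[∪_{i=1}^{23} A_i] ≤ Σ_i P[A_i] ≤ 23·p = 23·(1/23) = 1.
Numerically: 1 ≈ 1.0000000.
Is 1 < 1? NO.
Since the bound 1 is ≥ 1, the union bound is uninformative here; it does NOT by itself certify existence.

23·p = 1 ≈ 1.0000000; existence NOT certified by the union bound.


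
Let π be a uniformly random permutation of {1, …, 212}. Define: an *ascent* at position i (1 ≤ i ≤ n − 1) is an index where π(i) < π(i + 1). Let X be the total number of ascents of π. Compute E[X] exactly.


Write X = Σ X_I over i = 1, …, 211, with X_I the indicator of one ascent.
There are 211 indicators.
For each fixed i, the pair (π(i), π(i+1)) is a uniformly random ordered pair of distinct values from {1, …, 212}; by symmetry P[π(i) < π(i+1)] = 1/2.
By linearity: E[X] = 211 · (1/2) = (212 − 1) · (1/2) = 211/2 ≈ 105.50000.

E[X] = 211/2 = 105.50000.


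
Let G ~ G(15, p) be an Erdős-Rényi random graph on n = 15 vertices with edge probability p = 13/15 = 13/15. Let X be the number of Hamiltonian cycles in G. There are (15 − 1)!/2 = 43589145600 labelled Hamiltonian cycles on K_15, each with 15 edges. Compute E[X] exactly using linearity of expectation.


K_15 has (15 − 1)!/2 = 43589145600 labelled Hamiltonian cycles.
For each such Hamiltonian cycle H, let X_H = 1 if all 15 edges of H are present in G. Then P[X_H = 1] = p^{15} = (13/15)^{15} = 51185893014090757/437893890380859375.
Summing the indicators: E[X] = Σ_H E[X_H] = 43589145600 · p^{15} = 43589145600 · 51185893014090757/437893890380859375 = 367267381606127548722176/72081298828125.
Numerically: E[X] ≈ 5.0952e+09.

E[X] = 43589145600 · (13/15)^{15} = 367267381606127548722176/72081298828125 ≈ 5.0952e+09.


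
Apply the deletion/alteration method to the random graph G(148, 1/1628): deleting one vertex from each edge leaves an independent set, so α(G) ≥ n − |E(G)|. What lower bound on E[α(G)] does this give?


E[|E(G)|] = C(148, 2)·p = 10878 · (1/1628) = 147/22.
E[α(G)] ≥ n − E[|E(G)|] = 148 − 147/22 = 3109/22.
Numerically: ≈ 141.3182.
(This is only a lower bound; the true E[α(G)] may be larger.)

E[α(G)] ≥ 3109/22 ≈ 141.3182.


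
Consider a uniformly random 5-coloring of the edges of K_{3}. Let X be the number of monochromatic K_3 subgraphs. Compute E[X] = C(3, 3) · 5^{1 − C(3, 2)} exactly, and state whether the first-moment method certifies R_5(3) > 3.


E[X] = C(3, 3) · 5^{1 − 3} = 1 · 5^{−2} = 1/25.
As a reduced fraction: E[X] = 1/25 ≈ 0.0400.
Is E[X] < 1? YES.
Since E[X] < 1, there exists a 5-coloring of K_{3} with no monochromatic K_3; hence R_5(3) > 3.

E[X] = 1/25 ≈ 0.0400; E[X] < 1, so R_5(3) > 3.


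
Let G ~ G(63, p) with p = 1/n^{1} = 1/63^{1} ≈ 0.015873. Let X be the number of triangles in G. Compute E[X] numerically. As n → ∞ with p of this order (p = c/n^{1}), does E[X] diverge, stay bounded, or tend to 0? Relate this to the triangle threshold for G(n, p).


Number of potential triangles: C(63, 3) = 39711.
Each occurs with probability p³ ≈ (0.015873)³ ≈ 3.9992481e-06.
By linearity: E[X] = C(63, 3)·p³ ≈ 39711 · 3.9992481e-06 ≈ 0.15881.
Here α = 1, so p = 1/n is exactly at the triangle threshold p ~ 1/n. Asymptotically E[X] → c³/6 = 1³/6 = 1/6 ≈ 0.16667, a bounded constant. In this regime the triangle count is asymptotically Poisson(c³/6).

E[X] ≈ 0.15881; in regime p = Θ(1/n^{1}) E[X] stays bounded (at the triangle threshold p ~ 1/n).


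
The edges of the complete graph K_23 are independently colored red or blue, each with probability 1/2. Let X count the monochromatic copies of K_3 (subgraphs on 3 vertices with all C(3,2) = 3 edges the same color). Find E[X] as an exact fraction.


Let X = Σ_S X_S over the C(23, 3) = 1771 subsets S of size 3, where X_S = 1 if the K_3 on S is monochromatic.
For a fixed S, the K_3 on S has C(3, 2) = 3 edges. P[all 3 edges red] = (1/2)^3, and likewise for blue, so P[monochromatic] = 2·(1/2)^3 = 2^{1 − 3} = 1/4.
Summing: E[X] = C(23, 3) · 2^{1 − 3} = 1771 · 1/4 = 1771/4.
Numerically: E[X] ≈ 442.750000.

E[X] = C(23,3)·2^(1−C(3,2)) = 1771/4 ≈ 442.750000.


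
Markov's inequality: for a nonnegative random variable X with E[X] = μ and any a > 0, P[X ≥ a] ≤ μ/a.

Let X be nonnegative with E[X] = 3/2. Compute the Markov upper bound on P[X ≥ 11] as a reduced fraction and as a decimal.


μ = E[X] = 3/2, a = 11.
Markov: P[X ≥ 11] ≤ μ/a = (3/2)/11 = 3/22.
Numerically: ≈ 0.136.
(Since a = 11 > μ = 1.500, the bound 3/22 is < 1 and informative.)

P[X ≥ 11] ≤ 3/22 ≈ 0.136.


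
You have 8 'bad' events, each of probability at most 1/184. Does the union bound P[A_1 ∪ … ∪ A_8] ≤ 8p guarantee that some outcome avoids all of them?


Union bound: P[∪_{i=1}^{8} A_i] ≤ Σ_i P[A_i] ≤ 8·p = 8·(1/184) = 1/23.
Numerically: 1/23 ≈ 0.043478.
Is 1/23 < 1? YES.
Since P[∪ A_i] ≤ 1/23 < 1, the complement has P[∩ A_i^c] ≥ 1 − 1/23 = 22/23 > 0, so some outcome avoids every A_i.

8·p = 1/23 ≈ 0.043478; existence CERTIFIED by the union bound.


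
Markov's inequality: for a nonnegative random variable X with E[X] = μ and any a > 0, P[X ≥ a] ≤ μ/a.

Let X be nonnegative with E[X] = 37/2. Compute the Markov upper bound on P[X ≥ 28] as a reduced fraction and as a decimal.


μ = E[X] = 37/2, a = 28.
Markov: P[X ≥ 28] ≤ μ/a = (37/2)/28 = 37/56.
Numerically: ≈ 0.661.
(Since a = 28 > μ = 18.500, the bound 37/56 is < 1 and informative.)

P[X ≥ 28] ≤ 37/56 ≈ 0.661.


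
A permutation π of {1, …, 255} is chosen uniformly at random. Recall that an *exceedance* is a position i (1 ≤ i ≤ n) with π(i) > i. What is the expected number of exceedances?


Write X = Σ_{i=1}^{255} X_i, where X_i = 1_{π(i) > i}.
For each fixed i, π(i) is uniform over {1, …, 255} (marginal of a uniform permutation), so P[π(i) > i] = (n − i)/n. Summing: Σ_{i=1}^{255} (n − i)/n = (0 + 1 + … + 254)/255 = 255(255 − 1)/(2·255) = (255 − 1)/2.
Hence E[X] = Σ_{i=1}^{255} (255 − i)/255 = 127 ≈ 127.000000.

E[X] = 127 = 127.000000.


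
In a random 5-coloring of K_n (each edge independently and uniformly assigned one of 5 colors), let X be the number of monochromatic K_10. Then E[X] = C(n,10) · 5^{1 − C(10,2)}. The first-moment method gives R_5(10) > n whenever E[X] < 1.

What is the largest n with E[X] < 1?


We need C(n, 10) · 5^{1 − 45} < 1, i.e. C(n, 10) < 5^{45 − 1} = 5684341886080801486968994140625.
Check values of n near the boundary:
  n = 5386: C(5386, 10) = 5613966214234562222231428510561; 5613966214234562222231428510561 < 5684341886080801486968994140625? YES
  n = 5387: C(5387, 10) = 5624406917627224603154306376491; 5624406917627224603154306376491 < 5684341886080801486968994140625? YES
  n = 5388: C(5388, 10) = 5634865093375880654852250419586; 5634865093375880654852250419586 < 5684341886080801486968994140625? YES
  n = 5389: C(5389, 10) = 5645340767466558997768874792926; 5645340767466558997768874792926 < 5684341886080801486968994140625? YES
  n = 5390: C(5390, 10) = 5655833965919099070255434039753; 5655833965919099070255434039753 < 5684341886080801486968994140625? YES
  n = 5391: C(5391, 10) = 5666344714787188828795213697883; 5666344714787188828795213697883 < 5684341886080801486968994140625? YES
  n = 5392: C(5392, 10) = 5676873040158402483252283957448; 5676873040158402483252283957448 < 5684341886080801486968994140625? YES
  n = 5393: C(5393, 10) = 5687418968154238267170642278008; 5687418968154238267170642278008 < 5684341886080801486968994140625? NO
  n = 5394: C(5394, 10) = 5697982524930156243149785372878; 5697982524930156243149785372878 < 5684341886080801486968994140625? NO
  n = 5395: C(5395, 10) = 5708563736675616143322765475706; 5708563736675616143322765475706 < 5684341886080801486968994140625? NO
The largest n with C(n, 10) < 5684341886080801486968994140625 is n = 5392 (where E[X] = 5676873040158402483252283957448/5684341886080801486968994140625 ≈ 0.999). Hence R_5(10) > 5392, i.e. R_5(10) ≥ 5393.

Largest n = 5392; hence R_5(10) > 5392.


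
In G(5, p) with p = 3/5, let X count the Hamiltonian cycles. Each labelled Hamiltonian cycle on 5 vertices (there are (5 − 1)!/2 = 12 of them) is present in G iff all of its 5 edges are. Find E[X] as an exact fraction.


K_5 has (5 − 1)!/2 = 12 labelled Hamiltonian cycles.
For each such Hamiltonian cycle H, let X_H = 1 if all 5 edges of H are present in G. Then P[X_H = 1] = p^{5} = (3/5)^{5} = 243/3125.
By linearity of expectation: E[X] = Σ_H E[X_H] = 12 · p^{5} = 12 · 243/3125 = 2916/3125.
Numerically: E[X] ≈ 0.93312.

E[X] = 12 · (3/5)^{5} = 2916/3125 ≈ 0.93312.


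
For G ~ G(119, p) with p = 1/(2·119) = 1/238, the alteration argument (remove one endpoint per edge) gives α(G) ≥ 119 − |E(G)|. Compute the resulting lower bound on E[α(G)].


E[|E(G)|] = C(119, 2)·p = 7021 · (1/238) = 59/2.
E[α(G)] ≥ n − E[|E(G)|] = 119 − 59/2 = 179/2.
Numerically: ≈ 89.500000.
(This is only a lower bound; the true E[α(G)] may be larger.)

E[α(G)] ≥ 179/2 ≈ 89.500000.


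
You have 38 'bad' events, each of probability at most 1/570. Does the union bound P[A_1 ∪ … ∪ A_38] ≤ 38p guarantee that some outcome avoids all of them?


Union bound: P[∪_{i=1}^{38} A_i] ≤ Σ_i P[A_i] ≤ 38·p = 38·(1/570) = 1/15.
Numerically: 1/15 ≈ 0.066667.
Is 1/15 < 1? YES.
Since P[∪ A_i] ≤ 1/15 < 1, the complement has P[∩ A_i^c] ≥ 1 − 1/15 = 14/15 > 0, so some outcome avoids every A_i.

38·p = 1/15 ≈ 0.066667; existence CERTIFIED by the union bound.


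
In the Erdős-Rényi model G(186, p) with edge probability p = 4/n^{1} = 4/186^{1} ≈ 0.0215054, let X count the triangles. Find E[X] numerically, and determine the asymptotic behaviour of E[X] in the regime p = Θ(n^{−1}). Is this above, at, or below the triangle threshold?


Number of potential triangles: C(186, 3) = 1055240.
Each occurs with probability p³ ≈ (0.0215054)³ ≈ 9.94583251e-06.
By linearity: E[X] = C(186, 3)·p³ ≈ 1055240 · 9.94583251e-06 ≈ 10.495240.
Here α = 1, so p = 4/n is exactly at the triangle threshold p ~ 1/n. Asymptotically E[X] → c³/6 = 4³/6 = 32/3 ≈ 10.666667, a bounded constant. In this regime the triangle count is asymptotically Poisson(c³/6).

E[X] ≈ 10.495240; in regime p = Θ(1/n^{1}) E[X] stays bounded (at the triangle threshold p ~ 1/n).


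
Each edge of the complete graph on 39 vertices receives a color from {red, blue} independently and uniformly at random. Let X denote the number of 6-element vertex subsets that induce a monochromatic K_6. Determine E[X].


Let X = Σ_S X_S over the C(39, 6) = 3262623 subsets S of size 6, where X_S = 1 if the K_6 on S is monochromatic.
For a fixed S, the K_6 on S has C(6, 2) = 15 edges. P[all 15 edges red] = (1/2)^15, and likewise for blue, so P[monochromatic] = 2·(1/2)^15 = 2^{1 − 15} = 1/16384.
By linearity of expectation: E[X] = C(39, 6) · 2^{1 − 15} = 3262623 · 1/16384 = 3262623/16384.
Numerically: E[X] ≈ 199.1347.

E[X] = C(39,6)·2^(1−C(6,2)) = 3262623/16384 ≈ 199.1347.


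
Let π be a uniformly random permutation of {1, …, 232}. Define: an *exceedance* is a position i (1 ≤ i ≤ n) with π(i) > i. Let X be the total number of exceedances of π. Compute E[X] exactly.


Write X = Σ_{i=1}^{232} X_i, where X_i = 1_{π(i) > i}.
For each fixed i, π(i) is uniform over {1, …, 232} (marginal of a uniform permutation), so P[π(i) > i] = (n − i)/n. Summing: Σ_{i=1}^{232} (n − i)/n = (0 + 1 + … + 231)/232 = 232(232 − 1)/(2·232) = (232 − 1)/2.
Hence E[X] = Σ_{i=1}^{232} (232 − i)/232 = 231/2 ≈ 115.50000.

E[X] = 231/2 = 115.50000.


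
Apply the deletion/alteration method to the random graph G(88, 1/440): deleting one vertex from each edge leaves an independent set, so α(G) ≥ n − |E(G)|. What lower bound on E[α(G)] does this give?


E[|E(G)|] = C(88, 2)·p = 3828 · (1/440) = 87/10.
E[α(G)] ≥ n − E[|E(G)|] = 88 − 87/10 = 793/10.
Numerically: ≈ 79.300.
(This is only a lower bound; the true E[α(G)] may be larger.)

E[α(G)] ≥ 793/10 ≈ 79.300.


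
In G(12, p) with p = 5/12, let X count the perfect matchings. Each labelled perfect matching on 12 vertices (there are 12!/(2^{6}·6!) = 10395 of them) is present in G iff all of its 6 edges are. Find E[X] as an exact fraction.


K_12 has 12!/(2^{6}·6!) = 10395 labelled perfect matchings.
For each such perfect matching H, let X_H = 1 if all 6 edges of H are present in G. Then P[X_H = 1] = p^{6} = (5/12)^{6} = 15625/2985984.
Summing the indicators: E[X] = Σ_H E[X_H] = 10395 · p^{6} = 10395 · 15625/2985984 = 6015625/110592.
Numerically: E[X] ≈ 54.4.

E[X] = 10395 · (5/12)^{6} = 6015625/110592 ≈ 54.4.


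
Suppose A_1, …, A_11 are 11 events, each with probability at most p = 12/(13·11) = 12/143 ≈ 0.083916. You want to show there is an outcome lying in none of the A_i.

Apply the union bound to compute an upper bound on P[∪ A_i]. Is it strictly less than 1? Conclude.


Union bound: P[∪_{i=1}^{11} A_i] ≤ Σ_i P[A_i] ≤ 11·p = 11·(12/143) = 12/13.
Numerically: 12/13 ≈ 0.923077.
Is 12/13 < 1? YES.
Since P[∪ A_i] ≤ 12/13 < 1, the complement has P[∩ A_i^c] ≥ 1 − 12/13 = 1/13 > 0, so some outcome avoids every A_i.

11·p = 12/13 ≈ 0.923077; existence CERTIFIED by the union bound.


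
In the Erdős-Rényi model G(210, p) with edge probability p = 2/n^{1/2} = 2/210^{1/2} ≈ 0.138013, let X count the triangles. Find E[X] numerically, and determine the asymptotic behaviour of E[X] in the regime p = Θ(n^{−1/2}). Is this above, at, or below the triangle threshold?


Number of potential triangles: C(210, 3) = 1521520.
Each occurs with probability p³ ≈ (0.138013)³ ≈ 2.62882118e-03.
By linearity: E[X] = C(210, 3)·p³ ≈ 1521520 · 2.62882118e-03 ≈ 3999.803999.
Since α = 1/2 < 1, p = c/n^{1/2} ≫ 1/n is above the triangle threshold p ~ 1/n. Asymptotically E[X] ~ (c³/6)·n^{3(1−α)} = (2³/6)·n^{1.5} → ∞; triangles are abundant w.h.p.

E[X] ≈ 3999.803999; in regime p = Θ(1/n^{1/2}) E[X] diverges (above the triangle threshold p ~ 1/n).


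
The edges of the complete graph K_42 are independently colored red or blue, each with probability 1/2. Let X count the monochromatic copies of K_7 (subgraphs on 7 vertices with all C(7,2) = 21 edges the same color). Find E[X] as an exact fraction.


Let X = Σ_S X_S over the C(42, 7) = 26978328 subsets S of size 7, where X_S = 1 if the K_7 on S is monochromatic.
For a fixed S, the K_7 on S has C(7, 2) = 21 edges. P[all 21 edges red] = (1/2)^21, and likewise for blue, so P[monochromatic] = 2·(1/2)^21 = 2^{1 − 21} = 1/1048576.
By linearity of expectation: E[X] = C(42, 7) · 2^{1 − 21} = 26978328 · 1/1048576 = 3372291/131072.
Numerically: E[X] ≈ 25.7285.

E[X] = C(42,7)·2^(1−C(7,2)) = 3372291/131072 ≈ 25.7285.


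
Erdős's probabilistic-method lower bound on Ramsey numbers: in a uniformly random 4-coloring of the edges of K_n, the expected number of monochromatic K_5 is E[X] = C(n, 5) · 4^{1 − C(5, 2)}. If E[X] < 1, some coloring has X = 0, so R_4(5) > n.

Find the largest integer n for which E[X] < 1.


We need C(n, 5) · 4^{1 − 10} < 1, i.e. C(n, 5) < 4^{10 − 1} = 262144.
Check values of n near the boundary:
  n = 29: C(29, 5) = 118755; 118755 < 262144? YES
  n = 30: C(30, 5) = 142506; 142506 < 262144? YES
  n = 31: C(31, 5) = 169911; 169911 < 262144? YES
  n = 32: C(32, 5) = 201376; 201376 < 262144? YES
  n = 33: C(33, 5) = 237336; 237336 < 262144? YES
  n = 34: C(34, 5) = 278256; 278256 < 262144? NO
The largest n with C(n, 5) < 262144 is n = 33 (where E[X] = 29667/32768 ≈ 0.905365). Hence R_4(5) > 33, i.e. R_4(5) ≥ 34.

Largest n = 33; hence R_4(5) > 33.


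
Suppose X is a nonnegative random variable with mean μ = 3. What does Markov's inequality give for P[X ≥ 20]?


μ = E[X] = 3, a = 20.
Markov: P[X ≥ 20] ≤ μ/a = (3)/20 = 3/20.
Numerically: ≈ 0.1500.
(Since a = 20 > μ = 3.0000, the bound 3/20 is < 1 and informative.)

P[X ≥ 20] ≤ 3/20 ≈ 0.1500.


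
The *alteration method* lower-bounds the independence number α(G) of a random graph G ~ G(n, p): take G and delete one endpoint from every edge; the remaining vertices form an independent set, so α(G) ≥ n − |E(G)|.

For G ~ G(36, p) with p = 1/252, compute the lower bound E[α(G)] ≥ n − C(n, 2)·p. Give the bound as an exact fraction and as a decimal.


E[|E(G)|] = C(36, 2)·p = 630 · (1/252) = 5/2.
E[α(G)] ≥ n − E[|E(G)|] = 36 − 5/2 = 67/2.
Numerically: ≈ 33.50000.
(This is only a lower bound; the true E[α(G)] may be larger.)

E[α(G)] ≥ 67/2 ≈ 33.50000.


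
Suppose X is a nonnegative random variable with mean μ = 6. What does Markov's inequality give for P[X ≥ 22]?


μ = E[X] = 6, a = 22.
Markov: P[X ≥ 22] ≤ μ/a = (6)/22 = 3/11.
Numerically: ≈ 0.272727.
(Since a = 22 > μ = 6.000000, the bound 3/11 is < 1 and informative.)

P[X ≥ 22] ≤ 3/11 ≈ 0.272727.


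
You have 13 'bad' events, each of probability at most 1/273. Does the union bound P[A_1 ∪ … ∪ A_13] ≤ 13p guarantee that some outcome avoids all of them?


Union bound: P[∪_{i=1}^{13} A_i] ≤ Σ_i P[A_i] ≤ 13·p = 13·(1/273) = 1/21.
Numerically: 1/21 ≈ 0.047619.
Is 1/21 < 1? YES.
Since P[∪ A_i] ≤ 1/21 < 1, the complement has P[∩ A_i^c] ≥ 1 − 1/21 = 20/21 > 0, so some outcome avoids every A_i.

13·p = 1/21 ≈ 0.047619; existence CERTIFIED by the union bound.


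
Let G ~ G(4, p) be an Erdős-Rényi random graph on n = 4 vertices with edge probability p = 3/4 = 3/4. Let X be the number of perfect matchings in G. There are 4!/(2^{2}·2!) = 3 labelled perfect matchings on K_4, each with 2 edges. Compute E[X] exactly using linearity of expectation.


K_4 has 4!/(2^{2}·2!) = 3 labelled perfect matchings.
For each such perfect matching H, let X_H = 1 if all 2 edges of H are present in G. Then P[X_H = 1] = p^{2} = (3/4)^{2} = 9/16.
By linearity of expectation: E[X] = Σ_H E[X_H] = 3 · p^{2} = 3 · 9/16 = 27/16.
Numerically: E[X] ≈ 1.688.

E[X] = 3 · (3/4)^{2} = 27/16 ≈ 1.688.


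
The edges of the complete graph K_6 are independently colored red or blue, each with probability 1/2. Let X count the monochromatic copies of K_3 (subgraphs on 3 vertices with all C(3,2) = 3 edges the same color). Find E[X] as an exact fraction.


Let X = Σ_S X_S over the C(6, 3) = 20 subsets S of size 3, where X_S = 1 if the K_3 on S is monochromatic.
For a fixed S, the K_3 on S has C(3, 2) = 3 edges. P[all 3 edges red] = (1/2)^3, and likewise for blue, so P[monochromatic] = 2·(1/2)^3 = 2^{1 − 3} = 1/4.
By linearity: E[X] = C(6, 3) · 2^{1 − 3} = 20 · 1/4 = 5.
Numerically: E[X] ≈ 5.0000.

E[X] = C(6,3)·2^(1−C(3,2)) = 5 ≈ 5.0000.


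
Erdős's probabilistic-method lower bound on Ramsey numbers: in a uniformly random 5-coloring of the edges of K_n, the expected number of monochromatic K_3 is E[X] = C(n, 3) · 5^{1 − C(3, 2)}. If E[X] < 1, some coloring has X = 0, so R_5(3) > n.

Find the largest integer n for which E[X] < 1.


We need C(n, 3) · 5^{1 − 3} < 1, i.e. C(n, 3) < 5^{3 − 1} = 25.
Check values of n near the boundary:
  n = 3: C(3, 3) = 1; 1 < 25? YES
  n = 4: C(4, 3) = 4; 4 < 25? YES
  n = 5: C(5, 3) = 10; 10 < 25? YES
  n = 6: C(6, 3) = 20; 20 < 25? YES
  n = 7: C(7, 3) = 35; 35 < 25? NO
The largest n with C(n, 3) < 25 is n = 6 (where E[X] = 4/5 ≈ 0.800). Hence R_5(3) > 6, i.e. R_5(3) ≥ 7.

Largest n = 6; hence R_5(3) > 6.


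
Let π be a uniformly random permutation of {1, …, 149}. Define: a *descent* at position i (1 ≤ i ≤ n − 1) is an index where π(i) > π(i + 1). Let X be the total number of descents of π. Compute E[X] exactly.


Write X = Σ X_I over i = 1, …, 148, with X_I the indicator of one descent.
There are 148 indicators.
For each fixed i, the pair (π(i), π(i+1)) is a uniformly random ordered pair of distinct values from {1, …, 149}; by symmetry P[π(i) > π(i+1)] = 1/2.
By linearity: E[X] = 148 · (1/2) = (149 − 1) · (1/2) = 74 ≈ 74.0000.

E[X] = 74 = 74.0000.


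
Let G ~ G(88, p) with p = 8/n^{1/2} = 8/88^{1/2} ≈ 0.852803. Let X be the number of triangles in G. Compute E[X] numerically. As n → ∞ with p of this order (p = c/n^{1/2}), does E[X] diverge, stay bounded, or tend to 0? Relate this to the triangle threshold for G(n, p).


Number of potential triangles: C(88, 3) = 109736.
Each occurs with probability p³ ≈ (0.852803)³ ≈ 6.20220266e-01.
By linearity: E[X] = C(88, 3)·p³ ≈ 109736 · 6.20220266e-01 ≈ 68060.491084.
Since α = 1/2 < 1, p = c/n^{1/2} ≫ 1/n is above the triangle threshold p ~ 1/n. Asymptotically E[X] ~ (c³/6)·n^{3(1−α)} = (8³/6)·n^{1.5} → ∞; triangles are abundant w.h.p.

E[X] ≈ 68060.491084; in regime p = Θ(1/n^{1/2}) E[X] diverges (above the triangle threshold p ~ 1/n).


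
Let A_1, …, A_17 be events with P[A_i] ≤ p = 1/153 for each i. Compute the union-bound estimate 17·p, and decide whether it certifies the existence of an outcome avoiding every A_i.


Union bound: P[∪_{i=1}^{17} A_i] ≤ Σ_i P[A_i] ≤ 17·p = 17·(1/153) = 1/9.
Numerically: 1/9 ≈ 0.111111.
Is 1/9 < 1? YES.
Since P[∪ A_i] ≤ 1/9 < 1, the complement has P[∩ A_i^c] ≥ 1 − 1/9 = 8/9 > 0, so some outcome avoids every A_i.

17·p = 1/9 ≈ 0.111111; existence CERTIFIED by the union bound.


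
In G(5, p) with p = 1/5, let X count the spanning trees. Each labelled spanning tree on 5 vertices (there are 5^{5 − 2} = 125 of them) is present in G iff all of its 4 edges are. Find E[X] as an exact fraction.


K_5 has 5^{5 − 2} = 125 labelled spanning trees.
For each such spanning tree H, let X_H = 1 if all 4 edges of H are present in G. Then P[X_H = 1] = p^{4} = (1/5)^{4} = 1/625.
Summing the indicators: E[X] = Σ_H E[X_H] = 125 · p^{4} = 125 · 1/625 = 1/5.
Numerically: E[X] ≈ 0.2.

E[X] = 125 · (1/5)^{4} = 1/5 ≈ 0.2.
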